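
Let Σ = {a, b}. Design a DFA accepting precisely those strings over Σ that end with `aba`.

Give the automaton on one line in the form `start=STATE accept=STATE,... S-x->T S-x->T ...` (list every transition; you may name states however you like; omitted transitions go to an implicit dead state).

start=q0 accept=q3 q0-a->q1 q0-b->q0 q1-a->q1 q1-b->q2 q2-a->q3 q2-b->q0 q3-a->q1 q3-b->q2

Let each state record the length of the longest suffix of the input read so far that is also a prefix of `aba`. q1 means the last symbol is `a`; q2 means the last 2 symbols are `ab`; q3 means the last 3 symbols are `aba`. Accept only at q3, where the string currently ends in `aba`.
A 4-state machine:
        a   b  
>  q0   q1  q0 
   q1   q1  q2 
   q2   q3  q0 
 * q3   q1  q2 
(> = start, * = accepting)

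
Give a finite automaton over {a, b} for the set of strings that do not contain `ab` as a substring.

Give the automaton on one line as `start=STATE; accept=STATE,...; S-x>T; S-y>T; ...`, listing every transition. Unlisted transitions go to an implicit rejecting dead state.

Track partial matches of the forbidden pattern `ab`. State s2 is a dead state reached once `ab` has occurred; every other state accepts. s0 means no part of `ab` is currently matched.
A 3-state machine:
        a   b  
>* s0   s1  s0 
 * s1   s1  s2 
   s2   s2  s2 
(> = start, * = accepting)

start=s0; accept=s0,s1; s0-a>s1; s0-b>s0; s1-a>s1; s1-b>s2; s2-a>s2; s2-b>s2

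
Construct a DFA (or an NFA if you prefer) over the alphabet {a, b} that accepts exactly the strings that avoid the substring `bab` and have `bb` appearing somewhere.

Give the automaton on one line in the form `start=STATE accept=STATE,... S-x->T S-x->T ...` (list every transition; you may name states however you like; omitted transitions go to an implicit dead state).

start=q0 accept=q3,q5,q8 q0-a->q0 q0-b->q1 q1-a->q2 q1-b->q3 q2-a->q0 q2-b->q4 q3-a->q5 q3-b->q3 q4-a->q6 q4-b->q7 q5-a->q8 q5-b->q7 q6-a->q6 q6-b->q4 q7-a->q7 q7-b->q7 q8-a->q8 q8-b->q3

Handle the two conditions separately and then intersect. One (4 states) tracks partial matches of the forbidden pattern `bab`; the other (3 states) tracks whether and how much of `bb` has been seen. Each combined state is a pair, one component from each; accept when both components accept.
With 9 states:
        a   b  
>  q0   q0  q1 
   q1   q2  q3 
   q2   q0  q4 
 * q3   q5  q3 
   q4   q6  q7 
 * q5   q8  q7 
   q6   q6  q4 
   q7   q7  q7 
 * q8   q8  q3 
(> = start, * = accepting)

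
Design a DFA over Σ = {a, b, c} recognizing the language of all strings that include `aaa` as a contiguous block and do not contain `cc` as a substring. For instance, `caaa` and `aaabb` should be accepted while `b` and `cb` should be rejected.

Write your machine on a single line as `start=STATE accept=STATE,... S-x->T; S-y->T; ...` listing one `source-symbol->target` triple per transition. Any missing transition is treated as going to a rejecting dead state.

start=S0; accept=S5,S6; S0-a->S1; S0-b->S0; S0-c->S2; S1-a->S3; S1-b->S0; S1-c->S2; S2-a->S1; S2-b->S0; S2-c->S4; S3-a->S5; S3-b->S0; S3-c->S2; S4-a->S4; S4-b->S4; S4-c->S4; S5-a->S5; S5-b->S5; S5-c->S6; S6-a->S5; S6-b->S5; S6-c->S4

Run two small machines in parallel and take their product. One (4 states) tracks whether and how much of `aaa` has been seen; the other (3 states) tracks partial matches of the forbidden pattern `cc`. Each combined state is a pair, one component from each; accept when both components accept. Minimizing collapses redundant product states.
        a   b   c  
>  S0   S1  S0  S2 
   S1   S3  S0  S2 
   S2   S1  S0  S4 
   S3   S5  S0  S2 
   S4   S4  S4  S4 
 * S5   S5  S5  S6 
 * S6   S5  S5  S4 
(> = start, * = accepting)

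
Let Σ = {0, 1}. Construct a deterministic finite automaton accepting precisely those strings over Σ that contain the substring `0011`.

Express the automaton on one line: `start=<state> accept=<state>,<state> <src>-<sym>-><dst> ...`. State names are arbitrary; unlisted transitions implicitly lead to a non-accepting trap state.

States q0..q3 record the length of the longest prefix of `0011` that matches the current input suffix. Reaching q4 means `0011` has been seen, and we stay there forever. Accept from q4.
With 5 states:
        0   1  
>  q0   q1  q0 
   q1   q2  q0 
   q2   q2  q3 
   q3   q1  q4 
 * q4   q4  q4 
(> = start, * = accepting)

start=q0 accept=q4 q0-0->q1 q0-1->q0 q1-0->q2 q1-1->q0 q2-0->q2 q2-1->q3 q3-0->q1 q3-1->q4 q4-0->q4 q4-1->q4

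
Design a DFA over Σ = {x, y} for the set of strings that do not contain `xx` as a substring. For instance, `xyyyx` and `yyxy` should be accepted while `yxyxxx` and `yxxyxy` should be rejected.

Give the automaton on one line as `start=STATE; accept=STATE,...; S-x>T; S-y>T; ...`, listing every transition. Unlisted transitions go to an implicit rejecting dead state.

Track partial matches of the forbidden pattern `xx`. State s2 is a dead state reached once `xx` has occurred; every other state accepts. s0 means no part of `xx` is currently matched.
        x   y  
>* s0   s1  s0 
 * s1   s2  s0 
   s2   s2  s2 
(> = start, * = accepting)

start=s0; accept=s0,s1; s0-x>s1; s0-y>s0; s1-x>s2; s1-y>s0; s2-x>s2; s2-y>s2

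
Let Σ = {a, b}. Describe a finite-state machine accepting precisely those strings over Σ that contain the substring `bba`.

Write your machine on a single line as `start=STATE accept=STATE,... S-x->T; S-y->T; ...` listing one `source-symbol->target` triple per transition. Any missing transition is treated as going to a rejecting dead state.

Track how much of `bba` has been matched so far: state q0 is no progress, q3 is the absorbing accept state reached once `bba` has occurred. Intermediate states record partial matches; on a mismatch, fall back to the longest reusable overlap.
4 states suffice.
        a   b  
>  q0   q0  q1 
   q1   q0  q2 
   q2   q3  q2 
 * q3   q3  q3 
(> = start, * = accepting)

start=q0; accept=q3; q0-a->q0; q0-b->q1; q1-a->q0; q1-b->q2; q2-a->q3; q2-b->q2; q3-a->q3; q3-b->q3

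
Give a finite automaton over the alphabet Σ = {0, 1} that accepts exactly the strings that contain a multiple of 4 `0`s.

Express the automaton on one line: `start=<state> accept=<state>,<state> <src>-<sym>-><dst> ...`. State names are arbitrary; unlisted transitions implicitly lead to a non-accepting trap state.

Keep the running count of `0`s modulo 4: each `0` advances along the cycle q0 → q1 → q2 → q3 → q0 while other symbols loop. Accept at q0.
With 4 states:
        0   1  
>* q0   q1  q0 
   q1   q2  q1 
   q2   q3  q2 
   q3   q0  q3 
(> = start, * = accepting)

start=q0 accept=q0 q0-0->q1 q0-1->q0 q1-0->q2 q1-1->q1 q2-0->q3 q2-1->q2 q3-0->q0 q3-1->q3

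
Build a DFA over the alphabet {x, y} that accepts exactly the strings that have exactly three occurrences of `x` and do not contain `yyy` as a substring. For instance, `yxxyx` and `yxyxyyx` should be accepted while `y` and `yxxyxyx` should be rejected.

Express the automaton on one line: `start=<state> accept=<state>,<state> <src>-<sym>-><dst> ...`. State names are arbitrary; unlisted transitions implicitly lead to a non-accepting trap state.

start=S0 accept=S6,S11,S15 S0-x->S1 S0-y->S2 S1-x->S3 S1-y->S4 S2-x->S1 S2-y->S5 S3-x->S6 S3-y->S7 S4-x->S3 S4-y->S8 S5-x->S1 S5-y->S9 S6-x->S10 S6-y->S11 S7-x->S6 S7-y->S12 S8-x->S3 S8-y->S13 S9-x->S13 S9-y->S9 S10-x->S10 S10-y->S14 S11-x->S10 S11-y->S15 S12-x->S6 S12-y->S16 S13-x->S16 S13-y->S13 S14-x->S10 S14-y->S17 S15-x->S10 S15-y->S18 S16-x->S18 S16-y->S16 S17-x->S10 S17-y->S19 S18-x->S19 S18-y->S18 S19-x->S19 S19-y->S19

Handle the two conditions separately and then intersect. One (5 states) tracks the count of `x`s, saturating at 4; the other (4 states) tracks partial matches of the forbidden pattern `yyy`. Each combined state is a pair, one component from each; accept when both components accept.
20 states suffice.
          x    y  
>  S0     S1   S2 
   S1     S3   S4 
   S2     S1   S5 
   S3     S6   S7 
   S4     S3   S8 
   S5     S1   S9 
 * S6    S10  S11 
   S7     S6  S12 
   S8     S3  S13 
   S9    S13   S9 
   S10   S10  S14 
 * S11   S10  S15 
   S12    S6  S16 
   S13   S16  S13 
   S14   S10  S17 
 * S15   S10  S18 
   S16   S18  S16 
   S17   S10  S19 
   S18   S19  S18 
   S19   S19  S19 
(> = start, * = accepting)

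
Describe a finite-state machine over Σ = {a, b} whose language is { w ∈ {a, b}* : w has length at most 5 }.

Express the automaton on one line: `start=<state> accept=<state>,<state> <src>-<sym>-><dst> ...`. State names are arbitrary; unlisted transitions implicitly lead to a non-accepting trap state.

Count input length up to 6: every symbol moves from q0 toward q6, which means 'more than 5' and absorbs. Accept from {q0, q1, q2, q3, q4, q5}.
7 states suffice.
        a   b  
>* q0   q1  q1 
 * q1   q2  q2 
 * q2   q3  q3 
 * q3   q4  q4 
 * q4   q5  q5 
 * q5   q6  q6 
   q6   q6  q6 
(> = start, * = accepting)

start=q0 accept=q0,q1,q2,q3,q4,q5 q0-a->q1 q0-b->q1 q1-a->q2 q1-b->q2 q2-a->q3 q2-b->q3 q3-a->q4 q3-b->q4 q4-a->q5 q4-b->q5 q5-a->q6 q5-b->q6 q6-a->q6 q6-b->q6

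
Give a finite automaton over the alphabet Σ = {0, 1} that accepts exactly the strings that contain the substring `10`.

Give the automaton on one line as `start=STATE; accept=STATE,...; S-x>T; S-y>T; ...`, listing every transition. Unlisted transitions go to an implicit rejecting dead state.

Track how much of `10` has been matched so far: state q0 is no progress, q2 is the absorbing accept state reached once `10` has occurred. Intermediate states record partial matches; on a mismatch, fall back to the longest reusable overlap.
With 3 states:
        0   1  
>  q0   q0  q1 
   q1   q2  q1 
 * q2   q2  q2 
(> = start, * = accepting)

start=q0; accept=q2; q0-0>q0; q0-1>q1; q1-0>q2; q1-1>q1; q2-0>q2; q2-1>q2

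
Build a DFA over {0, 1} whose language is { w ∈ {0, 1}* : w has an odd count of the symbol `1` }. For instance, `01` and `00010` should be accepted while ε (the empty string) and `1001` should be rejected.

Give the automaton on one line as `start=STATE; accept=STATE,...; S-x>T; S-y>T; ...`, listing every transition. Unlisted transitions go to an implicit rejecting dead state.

The only thing that matters is how many `1`s have appeared, reduced mod 2. Use one state per residue: s0 for 0, …, s1 for 1. Reading `1` moves to the next residue; anything else stays put. s1 is accepting.
With 2 states:
        0   1  
>  s0   s0  s1 
 * s1   s1  s0 
(> = start, * = accepting)

start=s0; accept=s1; s0-0>s0; s0-1>s1; s1-0>s1; s1-1>s0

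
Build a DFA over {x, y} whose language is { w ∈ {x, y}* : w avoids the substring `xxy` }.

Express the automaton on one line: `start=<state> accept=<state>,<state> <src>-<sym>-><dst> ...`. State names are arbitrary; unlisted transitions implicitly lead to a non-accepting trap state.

start=q0 accept=q0,q1,q2 q0-x->q1 q0-y->q0 q1-x->q2 q1-y->q0 q2-x->q2 q2-y->q3 q3-x->q3 q3-y->q3

This is the complement of 'contains `xxy`'. Use the same substring-matching states — q0 through q3 holding how much of `xxy` has just been matched — but flip the accepting set: everything except the trap q3 accepts.
        x   y  
>* q0   q1  q0 
 * q1   q2  q0 
 * q2   q2  q3 
   q3   q3  q3 
(> = start, * = accepting)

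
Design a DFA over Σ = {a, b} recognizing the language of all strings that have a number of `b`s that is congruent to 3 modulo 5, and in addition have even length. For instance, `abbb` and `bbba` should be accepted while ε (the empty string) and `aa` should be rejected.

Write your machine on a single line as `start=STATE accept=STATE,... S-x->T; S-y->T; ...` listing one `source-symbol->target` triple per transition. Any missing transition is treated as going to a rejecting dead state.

Build one automaton per condition and run them in lockstep. One (5 states) tracks the count of `b`s modulo 5; the other (2 states) tracks the input length modulo 2. Each combined state is a pair, one component from each; accept when both components accept.
        a   b  
>  q0   q1  q2 
   q1   q0  q3 
   q2   q3  q4 
   q3   q2  q5 
   q4   q5  q6 
   q5   q4  q7 
   q6   q7  q8 
 * q7   q6  q9 
   q8   q9  q1 
   q9   q8  q0 
(> = start, * = accepting)

start=q0; accept=q7; q0-a->q1; q0-b->q2; q1-a->q0; q1-b->q3; q2-a->q3; q2-b->q4; q3-a->q2; q3-b->q5; q4-a->q5; q4-b->q6; q5-a->q4; q5-b->q7; q6-a->q7; q6-b->q8; q7-a->q6; q7-b->q9; q8-a->q9; q8-b->q1; q9-a->q8; q9-b->q0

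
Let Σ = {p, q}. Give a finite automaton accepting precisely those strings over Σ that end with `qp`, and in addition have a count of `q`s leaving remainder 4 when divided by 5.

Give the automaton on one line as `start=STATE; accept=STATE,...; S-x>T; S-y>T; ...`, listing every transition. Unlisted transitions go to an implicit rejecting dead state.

Build one automaton per condition and run them in lockstep. The first has 3 states tracking how much of the suffix `qp` has currently been matched; the second has 5 states tracking the count of `q`s modulo 5. A product state is a pair (one from each), accepting exactly when both do.
A 15-state machine:
          p    q  
>  s0     s0   s1 
   s1     s2   s3 
   s2     s4   s3 
   s3     s5   s6 
   s4     s4   s3 
   s5     s7   s6 
   s6     s8   s9 
   s7     s7   s6 
   s8    s10   s9 
   s9    s11  s12 
   s10   s10   s9 
 * s11   s13  s12 
   s12   s14   s1 
   s13   s13  s12 
   s14    s0   s1 
(> = start, * = accepting)

start=s0; accept=s11; s0-p>s0; s0-q>s1; s1-p>s2; s1-q>s3; s2-p>s4; s2-q>s3; s3-p>s5; s3-q>s6; s4-p>s4; s4-q>s3; s5-p>s7; s5-q>s6; s6-p>s8; s6-q>s9; s7-p>s7; s7-q>s6; s8-p>s10; s8-q>s9; s9-p>s11; s9-q>s12; s10-p>s10; s10-q>s9; s11-p>s13; s11-q>s12; s12-p>s14; s12-q>s1; s13-p>s13; s13-q>s12; s14-p>s0; s14-q>s1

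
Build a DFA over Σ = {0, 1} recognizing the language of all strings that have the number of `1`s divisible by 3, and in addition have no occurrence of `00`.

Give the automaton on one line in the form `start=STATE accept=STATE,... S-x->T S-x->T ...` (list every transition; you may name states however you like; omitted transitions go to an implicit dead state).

Handle the two conditions separately and then intersect. One (3 states) tracks the count of `1`s modulo 3; the other (3 states) tracks partial matches of the forbidden pattern `00`. Each combined state is a pair, one component from each; accept when both components accept.
With 9 states:
        0   1  
>* S0   S1  S2 
 * S1   S3  S2 
   S2   S4  S5 
   S3   S3  S6 
   S4   S6  S5 
   S5   S7  S0 
   S6   S6  S8 
   S7   S8  S0 
   S8   S8  S3 
(> = start, * = accepting)

start=S0 accept=S0,S1 S0-0->S1 S0-1->S2 S1-0->S3 S1-1->S2 S2-0->S4 S2-1->S5 S3-0->S3 S3-1->S6 S4-0->S6 S4-1->S5 S5-0->S7 S5-1->S0 S6-0->S6 S6-1->S8 S7-0->S8 S7-1->S0 S8-0->S8 S8-1->S3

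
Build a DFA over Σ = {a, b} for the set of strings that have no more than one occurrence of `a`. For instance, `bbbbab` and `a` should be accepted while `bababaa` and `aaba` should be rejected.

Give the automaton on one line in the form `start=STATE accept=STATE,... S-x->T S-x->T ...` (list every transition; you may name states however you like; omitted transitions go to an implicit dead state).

Only the number of `a`s matters, and only up to 2. Make a chain S0 → S1 → S2 advanced by each `a` (with S2 absorbing); every other symbol self-loops. The accepting set is {S0, S1}.
        a   b  
>* S0   S1  S0 
 * S1   S2  S1 
   S2   S2  S2 
(> = start, * = accepting)

start=S0 accept=S0,S1 S0-a->S1 S0-b->S0 S1-a->S2 S1-b->S1 S2-a->S2 S2-b->S2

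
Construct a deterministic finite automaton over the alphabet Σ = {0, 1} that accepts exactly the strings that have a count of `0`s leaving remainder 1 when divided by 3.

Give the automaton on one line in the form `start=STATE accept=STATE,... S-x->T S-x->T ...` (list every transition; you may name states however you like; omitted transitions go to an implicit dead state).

Keep the running count of `0`s modulo 3: each `0` advances along the cycle A → B → C → A while other symbols loop. Accept at B.
       0  1 
>  A   B  A 
 * B   C  B 
   C   A  C 
(> = start, * = accepting)

start=A accept=B A-0->B A-1->A B-0->C B-1->B C-0->A C-1->C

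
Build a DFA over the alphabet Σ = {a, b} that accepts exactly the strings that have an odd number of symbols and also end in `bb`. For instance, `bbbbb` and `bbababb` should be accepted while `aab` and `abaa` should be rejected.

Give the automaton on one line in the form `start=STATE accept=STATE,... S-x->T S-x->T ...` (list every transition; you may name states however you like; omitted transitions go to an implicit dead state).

start=S0 accept=S3 S0-a->S1 S0-b->S1 S1-a->S0 S1-b->S2 S2-a->S1 S2-b->S3 S3-a->S0 S3-b->S2

Handle the two conditions separately and then intersect. The first has 2 states tracking the input length modulo 2; the second has 3 states tracking how much of the suffix `bb` has currently been matched. A product state is a pair (one from each), accepting exactly when both do. Minimizing collapses redundant product states.
4 states suffice.
        a   b  
>  S0   S1  S1 
   S1   S0  S2 
   S2   S1  S3 
 * S3   S0  S2 
(> = start, * = accepting)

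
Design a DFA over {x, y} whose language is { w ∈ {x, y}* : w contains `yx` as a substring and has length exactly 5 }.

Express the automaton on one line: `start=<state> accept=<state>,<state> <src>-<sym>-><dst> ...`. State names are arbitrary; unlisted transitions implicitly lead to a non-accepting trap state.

Handle the two conditions separately and then intersect. One (3 states) tracks whether and how much of `yx` has been seen; the other (7 states) tracks the input length, saturating at 6. Each combined state is a pair, one component from each; accept when both components accept.
18 states suffice.
          x    y  
>  s0     s1   s2 
   s1     s3   s4 
   s2     s5   s4 
   s3     s6   s7 
   s4     s8   s7 
   s5     s8   s8 
   s6     s9  s10 
   s7    s11  s10 
   s8    s11  s11 
   s9    s12  s13 
   s10   s14  s13 
   s11   s14  s14 
   s12   s15  s16 
   s13   s17  s16 
 * s14   s17  s17 
   s15   s15  s16 
   s16   s17  s16 
   s17   s17  s17 
(> = start, * = accepting)

start=s0 accept=s14 s0-x->s1 s0-y->s2 s1-x->s3 s1-y->s4 s2-x->s5 s2-y->s4 s3-x->s6 s3-y->s7 s4-x->s8 s4-y->s7 s5-x->s8 s5-y->s8 s6-x->s9 s6-y->s10 s7-x->s11 s7-y->s10 s8-x->s11 s8-y->s11 s9-x->s12 s9-y->s13 s10-x->s14 s10-y->s13 s11-x->s14 s11-y->s14 s12-x->s15 s12-y->s16 s13-x->s17 s13-y->s16 s14-x->s17 s14-y->s17 s15-x->s15 s15-y->s16 s16-x->s17 s16-y->s16 s17-x->s17 s17-y->s17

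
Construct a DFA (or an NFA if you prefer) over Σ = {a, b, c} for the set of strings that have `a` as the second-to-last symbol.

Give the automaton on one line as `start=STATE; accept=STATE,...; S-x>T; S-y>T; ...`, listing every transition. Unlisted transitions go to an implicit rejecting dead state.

A DFA must remember the last 2 symbols (since which symbol is second-to-last isn't known until the input ends). Use one state per possible window of the last ≤2 symbols; accept from those whose window starts with `a`.
13 states suffice.
          a    b    c  
>  s0     s1   s2   s3 
   s1     s4   s5   s6 
   s2     s7   s8   s9 
   s3    s10  s11  s12 
 * s4     s4   s5   s6 
 * s5     s7   s8   s9 
 * s6    s10  s11  s12 
   s7     s4   s5   s6 
   s8     s7   s8   s9 
   s9    s10  s11  s12 
   s10    s4   s5   s6 
   s11    s7   s8   s9 
   s12   s10  s11  s12 
(> = start, * = accepting)

start=s0; accept=s4,s5,s6; s0-a>s1; s0-b>s2; s0-c>s3; s1-a>s4; s1-b>s5; s1-c>s6; s2-a>s7; s2-b>s8; s2-c>s9; s3-a>s10; s3-b>s11; s3-c>s12; s4-a>s4; s4-b>s5; s4-c>s6; s5-a>s7; s5-b>s8; s5-c>s9; s6-a>s10; s6-b>s11; s6-c>s12; s7-a>s4; s7-b>s5; s7-c>s6; s8-a>s7; s8-b>s8; s8-c>s9; s9-a>s10; s9-b>s11; s9-c>s12; s10-a>s4; s10-b>s5; s10-c>s6; s11-a>s7; s11-b>s8; s11-c>s9; s12-a>s10; s12-b>s11; s12-c>s12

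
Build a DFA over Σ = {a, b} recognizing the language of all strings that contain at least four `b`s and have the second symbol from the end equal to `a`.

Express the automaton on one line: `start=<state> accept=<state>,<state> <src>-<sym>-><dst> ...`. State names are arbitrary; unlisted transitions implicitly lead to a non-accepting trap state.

Run two small machines in parallel and take their product. The first has 6 states tracking the count of `b`s, saturating at 5; the second has 7 states tracking the last 2 symbols read. A product state is a pair (one from each), accepting exactly when both do.
With 23 states:
          a    b  
>  q0     q1   q2 
   q1     q3   q4 
   q2     q5   q6 
   q3     q3   q4 
   q4     q5   q6 
   q5     q7   q8 
   q6     q9  q10 
   q7     q7   q8 
   q8     q9  q10 
   q9    q11  q12 
   q10   q13  q14 
   q11   q11  q12 
   q12   q13  q14 
   q13   q15  q16 
   q14   q17  q18 
   q15   q15  q16 
 * q16   q17  q18 
   q17   q19  q20 
   q18   q21  q18 
 * q19   q19  q20 
 * q20   q21  q18 
   q21   q22  q20 
 * q22   q22  q20 
(> = start, * = accepting)

start=q0 accept=q16,q19,q20,q22 q0-a->q1 q0-b->q2 q1-a->q3 q1-b->q4 q2-a->q5 q2-b->q6 q3-a->q3 q3-b->q4 q4-a->q5 q4-b->q6 q5-a->q7 q5-b->q8 q6-a->q9 q6-b->q10 q7-a->q7 q7-b->q8 q8-a->q9 q8-b->q10 q9-a->q11 q9-b->q12 q10-a->q13 q10-b->q14 q11-a->q11 q11-b->q12 q12-a->q13 q12-b->q14 q13-a->q15 q13-b->q16 q14-a->q17 q14-b->q18 q15-a->q15 q15-b->q16 q16-a->q17 q16-b->q18 q17-a->q19 q17-b->q20 q18-a->q21 q18-b->q18 q19-a->q19 q19-b->q20 q20-a->q21 q20-b->q18 q21-a->q22 q21-b->q20 q22-a->q22 q22-b->q20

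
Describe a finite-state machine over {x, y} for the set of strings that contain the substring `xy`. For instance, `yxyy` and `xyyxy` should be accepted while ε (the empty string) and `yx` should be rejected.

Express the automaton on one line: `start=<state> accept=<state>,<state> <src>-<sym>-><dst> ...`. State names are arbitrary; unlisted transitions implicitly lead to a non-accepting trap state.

start=q0 accept=q2 q0-x->q1 q0-y->q0 q1-x->q1 q1-y->q2 q2-x->q2 q2-y->q2

States q0..q1 record the length of the longest prefix of `xy` that matches the current input suffix. Reaching q2 means `xy` has been seen, and we stay there forever. Accept from q2.
        x   y  
>  q0   q1  q0 
   q1   q1  q2 
 * q2   q2  q2 
(> = start, * = accepting)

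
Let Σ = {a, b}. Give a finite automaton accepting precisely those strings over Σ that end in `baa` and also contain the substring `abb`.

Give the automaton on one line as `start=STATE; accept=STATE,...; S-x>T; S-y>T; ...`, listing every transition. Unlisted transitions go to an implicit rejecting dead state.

Run two small machines in parallel and take their product. One (4 states) tracks how much of the suffix `baa` has currently been matched; the other (4 states) tracks whether and how much of `abb` has been seen. Each combined state is a pair, one component from each; accept when both components accept. After merging equivalent states the machine shrinks.
With 7 states:
        a   b  
>  S0   S1  S0 
   S1   S1  S2 
   S2   S1  S3 
   S3   S4  S3 
   S4   S5  S3 
 * S5   S6  S3 
   S6   S6  S3 
(> = start, * = accepting)

start=S0; accept=S5; S0-a>S1; S0-b>S0; S1-a>S1; S1-b>S2; S2-a>S1; S2-b>S3; S3-a>S4; S3-b>S3; S4-a>S5; S4-b>S3; S5-a>S6; S5-b>S3; S6-a>S6; S6-b>S3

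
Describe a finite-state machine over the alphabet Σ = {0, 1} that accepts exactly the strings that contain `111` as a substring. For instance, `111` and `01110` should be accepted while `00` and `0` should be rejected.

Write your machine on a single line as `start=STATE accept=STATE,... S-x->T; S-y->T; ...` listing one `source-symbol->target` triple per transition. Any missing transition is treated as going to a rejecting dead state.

Track how much of `111` has been matched so far: state A is no progress, D is the absorbing accept state reached once `111` has occurred. Intermediate states record partial matches; on a mismatch, fall back to the longest reusable overlap.
4 states suffice.
       0  1 
>  A   A  B 
   B   A  C 
   C   A  D 
 * D   D  D 
(> = start, * = accepting)

start=A; accept=D; A-0->A; A-1->B; B-0->A; B-1->C; C-0->A; C-1->D; D-0->D; D-1->D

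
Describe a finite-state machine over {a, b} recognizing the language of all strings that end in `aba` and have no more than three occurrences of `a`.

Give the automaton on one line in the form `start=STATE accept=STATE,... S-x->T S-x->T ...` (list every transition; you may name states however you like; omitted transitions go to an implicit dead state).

start=S0 accept=S6,S8 S0-a->S1 S0-b->S0 S1-a->S2 S1-b->S3 S2-a->S4 S2-b->S5 S3-a->S6 S3-b->S7 S4-a->S4 S4-b->S4 S5-a->S8 S5-b->S4 S6-a->S4 S6-b->S5 S7-a->S2 S7-b->S7 S8-a->S4 S8-b->S4

Handle the two conditions separately and then intersect. The first has 4 states tracking how much of the suffix `aba` has currently been matched; the second has 5 states tracking the count of `a`s, saturating at 4. A product state is a pair (one from each), accepting exactly when both do. Equivalent product states are then merged.
9 states suffice.
        a   b  
>  S0   S1  S0 
   S1   S2  S3 
   S2   S4  S5 
   S3   S6  S7 
   S4   S4  S4 
   S5   S8  S4 
 * S6   S4  S5 
   S7   S2  S7 
 * S8   S4  S4 
(> = start, * = accepting)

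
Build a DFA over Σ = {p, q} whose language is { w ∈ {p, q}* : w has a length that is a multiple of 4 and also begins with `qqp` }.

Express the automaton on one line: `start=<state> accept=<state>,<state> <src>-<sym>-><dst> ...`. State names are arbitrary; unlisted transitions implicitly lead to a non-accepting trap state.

start=s0 accept=s5 s0-p->s1 s0-q->s2 s1-p->s1 s1-q->s1 s2-p->s1 s2-q->s3 s3-p->s4 s3-q->s1 s4-p->s5 s4-q->s5 s5-p->s6 s5-q->s6 s6-p->s7 s6-q->s7 s7-p->s4 s7-q->s4

Handle the two conditions separately and then intersect. One (4 states) tracks the input length modulo 4; the other (5 states) tracks whether the input so far still matches the prefix `qqp`. Each combined state is a pair, one component from each; accept when both components accept. After merging equivalent states the machine shrinks.
With 8 states:
        p   q  
>  s0   s1  s2 
   s1   s1  s1 
   s2   s1  s3 
   s3   s4  s1 
   s4   s5  s5 
 * s5   s6  s6 
   s6   s7  s7 
   s7   s4  s4 
(> = start, * = accepting)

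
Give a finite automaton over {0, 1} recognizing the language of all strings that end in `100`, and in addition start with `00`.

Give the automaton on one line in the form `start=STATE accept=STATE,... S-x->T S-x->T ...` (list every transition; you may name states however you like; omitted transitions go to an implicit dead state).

start=q0 accept=q6 q0-0->q1 q0-1->q2 q1-0->q3 q1-1->q2 q2-0->q2 q2-1->q2 q3-0->q3 q3-1->q4 q4-0->q5 q4-1->q4 q5-0->q6 q5-1->q4 q6-0->q3 q6-1->q4

Handle the two conditions separately and then intersect. The first has 4 states tracking how much of the suffix `100` has currently been matched; the second has 4 states tracking whether the input so far still matches the prefix `00`. A product state is a pair (one from each), accepting exactly when both do. Minimizing collapses redundant product states.
A 7-state machine:
        0   1  
>  q0   q1  q2 
   q1   q3  q2 
   q2   q2  q2 
   q3   q3  q4 
   q4   q5  q4 
   q5   q6  q4 
 * q6   q3  q4 
(> = start, * = accepting)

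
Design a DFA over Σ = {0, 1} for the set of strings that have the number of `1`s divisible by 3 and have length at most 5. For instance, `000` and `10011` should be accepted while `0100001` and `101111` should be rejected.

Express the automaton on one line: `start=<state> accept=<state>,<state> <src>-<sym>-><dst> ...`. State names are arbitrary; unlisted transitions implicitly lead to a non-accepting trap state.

start=s0 accept=s0,s1,s3,s6,s9,s12 s0-0->s1 s0-1->s2 s1-0->s3 s1-1->s4 s2-0->s4 s2-1->s5 s3-0->s6 s3-1->s7 s4-0->s7 s4-1->s8 s5-0->s8 s5-1->s6 s6-0->s9 s6-1->s10 s7-0->s10 s7-1->s11 s8-0->s11 s8-1->s9 s9-0->s12 s9-1->s10 s10-0->s10 s10-1->s10 s11-0->s10 s11-1->s12 s12-0->s10 s12-1->s10

Handle the two conditions separately and then intersect. One (3 states) tracks the count of `1`s modulo 3; the other (7 states) tracks the input length, saturating at 6. Each combined state is a pair, one component from each; accept when both components accept. Equivalent product states are then merged.
13 states suffice.
          0    1  
>* s0     s1   s2 
 * s1     s3   s4 
   s2     s4   s5 
 * s3     s6   s7 
   s4     s7   s8 
   s5     s8   s6 
 * s6     s9  s10 
   s7    s10  s11 
   s8    s11   s9 
 * s9    s12  s10 
   s10   s10  s10 
   s11   s10  s12 
 * s12   s10  s10 
(> = start, * = accepting)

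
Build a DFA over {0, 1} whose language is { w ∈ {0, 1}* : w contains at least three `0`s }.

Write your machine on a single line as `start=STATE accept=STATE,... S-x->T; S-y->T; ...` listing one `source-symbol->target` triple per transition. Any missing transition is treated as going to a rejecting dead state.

Count `0`s, saturating at 4: states s0 through s3 mean 0 through 3 `0`s seen; s4 means more than 3. Each `0` increments (capped at s4); other symbols loop. Accept from {s3, s4}.
        0   1  
>  s0   s1  s0 
   s1   s2  s1 
   s2   s3  s2 
 * s3   s4  s3 
 * s4   s4  s4 
(> = start, * = accepting)

start=s0; accept=s3,s4; s0-0->s1; s0-1->s0; s1-0->s2; s1-1->s1; s2-0->s3; s2-1->s2; s3-0->s4; s3-1->s3; s4-0->s4; s4-1->s4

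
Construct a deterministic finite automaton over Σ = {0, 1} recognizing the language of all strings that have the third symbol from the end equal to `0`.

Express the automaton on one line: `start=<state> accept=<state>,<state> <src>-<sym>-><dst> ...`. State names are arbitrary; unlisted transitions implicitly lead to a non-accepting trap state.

start=q0 accept=q7,q8,q9,q10 q0-0->q1 q0-1->q2 q1-0->q3 q1-1->q4 q2-0->q5 q2-1->q6 q3-0->q7 q3-1->q8 q4-0->q9 q4-1->q10 q5-0->q11 q5-1->q12 q6-0->q13 q6-1->q14 q7-0->q7 q7-1->q8 q8-0->q9 q8-1->q10 q9-0->q11 q9-1->q12 q10-0->q13 q10-1->q14 q11-0->q7 q11-1->q8 q12-0->q9 q12-1->q10 q13-0->q11 q13-1->q12 q14-0->q13 q14-1->q14

A DFA must remember the last 3 symbols (since which symbol is third-to-last isn't known until the input ends). Use one state per possible window of the last ≤3 symbols; accept from those whose window starts with `0`.
15 states suffice.
          0    1  
>  q0     q1   q2 
   q1     q3   q4 
   q2     q5   q6 
   q3     q7   q8 
   q4     q9  q10 
   q5    q11  q12 
   q6    q13  q14 
 * q7     q7   q8 
 * q8     q9  q10 
 * q9    q11  q12 
 * q10   q13  q14 
   q11    q7   q8 
   q12    q9  q10 
   q13   q11  q12 
   q14   q13  q14 
(> = start, * = accepting)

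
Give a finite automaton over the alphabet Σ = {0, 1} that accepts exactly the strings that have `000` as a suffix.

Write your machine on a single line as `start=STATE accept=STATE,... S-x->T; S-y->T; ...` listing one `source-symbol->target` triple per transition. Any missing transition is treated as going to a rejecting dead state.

start=A; accept=D; A-0->B; A-1->A; B-0->C; B-1->A; C-0->D; C-1->A; D-0->D; D-1->A

Let each state record the length of the longest suffix of the input read so far that is also a prefix of `000`. B means the last symbol is `0`; C means the last 2 symbols are `00`; D means the last 3 symbols are `000`. Accept only at D, where the string currently ends in `000`.
       0  1 
>  A   B  A 
   B   C  A 
   C   D  A 
 * D   D  A 
(> = start, * = accepting)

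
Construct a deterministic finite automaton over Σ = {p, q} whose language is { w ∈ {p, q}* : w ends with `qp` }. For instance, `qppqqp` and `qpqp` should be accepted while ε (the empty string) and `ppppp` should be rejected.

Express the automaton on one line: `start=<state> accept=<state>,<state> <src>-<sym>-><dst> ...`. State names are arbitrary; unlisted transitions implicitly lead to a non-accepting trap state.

start=S0 accept=S2 S0-p->S0 S0-q->S1 S1-p->S2 S1-q->S1 S2-p->S0 S2-q->S1

Remember how much of `qp` the current input suffix matches. State S0 means no match yet; S1 means the last symbol is `q`; S2 means the last 2 symbols are `qp`. Only S2 accepts. On a mismatch, fall back to the longest proper suffix that is still a prefix of `qp`.
3 states suffice.
        p   q  
>  S0   S0  S1 
   S1   S2  S1 
 * S2   S0  S1 
(> = start, * = accepting)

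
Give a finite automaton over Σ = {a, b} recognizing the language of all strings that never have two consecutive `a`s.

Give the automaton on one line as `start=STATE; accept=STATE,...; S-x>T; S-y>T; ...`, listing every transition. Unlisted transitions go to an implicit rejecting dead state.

start=q0; accept=q0,q1; q0-a>q1; q0-b>q0; q1-a>q2; q1-b>q0; q2-a>q2; q2-b>q2

This is the complement of 'contains `aa`'. Use the same substring-matching states — q0 through q2 holding how much of `aa` has just been matched — but flip the accepting set: everything except the trap q2 accepts.
With 3 states:
        a   b  
>* q0   q1  q0 
 * q1   q2  q0 
   q2   q2  q2 
(> = start, * = accepting)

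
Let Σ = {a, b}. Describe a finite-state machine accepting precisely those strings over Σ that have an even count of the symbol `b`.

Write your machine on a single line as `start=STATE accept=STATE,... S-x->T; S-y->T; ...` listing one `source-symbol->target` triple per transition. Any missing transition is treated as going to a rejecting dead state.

start=S0; accept=S0; S0-a->S0; S0-b->S1; S1-a->S1; S1-b->S0

Keep the running count of `b`s modulo 2: each `b` advances along the cycle S0 → S1 → S0 while other symbols loop. Accept at S0.
        a   b  
>* S0   S0  S1 
   S1   S1  S0 
(> = start, * = accepting)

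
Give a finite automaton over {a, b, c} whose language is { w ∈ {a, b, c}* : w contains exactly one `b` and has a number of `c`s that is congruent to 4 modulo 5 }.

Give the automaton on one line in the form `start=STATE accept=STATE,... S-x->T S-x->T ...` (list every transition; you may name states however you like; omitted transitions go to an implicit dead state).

Run two small machines in parallel and take their product. One (3 states) tracks the count of `b`s, saturating at 2; the other (5 states) tracks the count of `c`s modulo 5. Each combined state is a pair, one component from each; accept when both components accept.
With 15 states:
          a    b    c  
>  q0     q0   q1   q2 
   q1     q1   q3   q4 
   q2     q2   q4   q5 
   q3     q3   q3   q6 
   q4     q4   q6   q7 
   q5     q5   q7   q8 
   q6     q6   q6   q9 
   q7     q7   q9  q10 
   q8     q8  q10  q11 
   q9     q9   q9  q12 
   q10   q10  q12  q13 
   q11   q11  q13   q0 
   q12   q12  q12  q14 
 * q13   q13  q14   q1 
   q14   q14  q14   q3 
(> = start, * = accepting)

start=q0 accept=q13 q0-a->q0 q0-b->q1 q0-c->q2 q1-a->q1 q1-b->q3 q1-c->q4 q2-a->q2 q2-b->q4 q2-c->q5 q3-a->q3 q3-b->q3 q3-c->q6 q4-a->q4 q4-b->q6 q4-c->q7 q5-a->q5 q5-b->q7 q5-c->q8 q6-a->q6 q6-b->q6 q6-c->q9 q7-a->q7 q7-b->q9 q7-c->q10 q8-a->q8 q8-b->q10 q8-c->q11 q9-a->q9 q9-b->q9 q9-c->q12 q10-a->q10 q10-b->q12 q10-c->q13 q11-a->q11 q11-b->q13 q11-c->q0 q12-a->q12 q12-b->q12 q12-c->q14 q13-a->q13 q13-b->q14 q13-c->q1 q14-a->q14 q14-b->q14 q14-c->q3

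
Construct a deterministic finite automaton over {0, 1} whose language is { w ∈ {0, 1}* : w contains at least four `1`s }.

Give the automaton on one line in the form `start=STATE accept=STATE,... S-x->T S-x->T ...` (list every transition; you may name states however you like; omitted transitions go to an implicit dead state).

Count `1`s, saturating at 5: states A through E mean 0 through 4 `1`s seen; F means more than 4. Each `1` increments (capped at F); other symbols loop. Accept from {E, F}.
With 6 states:
       0  1 
>  A   A  B 
   B   B  C 
   C   C  D 
   D   D  E 
 * E   E  F 
 * F   F  F 
(> = start, * = accepting)

start=A accept=E,F A-0->A A-1->B B-0->B B-1->C C-0->C C-1->D D-0->D D-1->E E-0->E E-1->F F-0->F F-1->F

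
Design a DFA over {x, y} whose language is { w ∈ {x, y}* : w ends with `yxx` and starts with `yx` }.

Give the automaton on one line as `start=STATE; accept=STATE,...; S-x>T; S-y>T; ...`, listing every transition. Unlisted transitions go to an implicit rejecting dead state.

start=q0; accept=q4; q0-x>q1; q0-y>q2; q1-x>q1; q1-y>q1; q2-x>q3; q2-y>q1; q3-x>q4; q3-y>q5; q4-x>q6; q4-y>q5; q5-x>q3; q5-y>q5; q6-x>q6; q6-y>q5

Build one automaton per condition and run them in lockstep. The first has 4 states tracking how much of the suffix `yxx` has currently been matched; the second has 4 states tracking whether the input so far still matches the prefix `yx`. A product state is a pair (one from each), accepting exactly when both do. Equivalent product states are then merged.
        x   y  
>  q0   q1  q2 
   q1   q1  q1 
   q2   q3  q1 
   q3   q4  q5 
 * q4   q6  q5 
   q5   q3  q5 
   q6   q6  q5 
(> = start, * = accepting)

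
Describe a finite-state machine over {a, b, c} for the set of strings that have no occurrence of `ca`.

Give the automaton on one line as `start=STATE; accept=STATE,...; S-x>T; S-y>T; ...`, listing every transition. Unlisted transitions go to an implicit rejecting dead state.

Track partial matches of the forbidden pattern `ca`. State q2 is a dead state reached once `ca` has occurred; every other state accepts. q0 means no part of `ca` is currently matched.
        a   b   c  
>* q0   q0  q0  q1 
 * q1   q2  q0  q1 
   q2   q2  q2  q2 
(> = start, * = accepting)

start=q0; accept=q0,q1; q0-a>q0; q0-b>q0; q0-c>q1; q1-a>q2; q1-b>q0; q1-c>q1; q2-a>q2; q2-b>q2; q2-c>q2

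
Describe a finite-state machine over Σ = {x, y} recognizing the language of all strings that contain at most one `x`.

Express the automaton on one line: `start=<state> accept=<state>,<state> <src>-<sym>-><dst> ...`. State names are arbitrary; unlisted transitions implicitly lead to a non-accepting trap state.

Count `x`s, saturating at 2: state S0 means no `x` yet, S1 means one `x` seen, S2 means more than one. Each `x` increments (capped at S2); other symbols loop. Accept from {S0, S1}.
3 states suffice.
        x   y  
>* S0   S1  S0 
 * S1   S2  S1 
   S2   S2  S2 
(> = start, * = accepting)

start=S0 accept=S0,S1 S0-x->S1 S0-y->S0 S1-x->S2 S1-y->S1 S2-x->S2 S2-y->S2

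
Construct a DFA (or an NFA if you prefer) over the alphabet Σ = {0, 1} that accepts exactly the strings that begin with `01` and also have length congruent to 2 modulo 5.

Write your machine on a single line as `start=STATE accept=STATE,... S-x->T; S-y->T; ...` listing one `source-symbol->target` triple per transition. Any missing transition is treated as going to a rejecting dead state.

start=S0; accept=S3; S0-0->S1; S0-1->S2; S1-0->S2; S1-1->S3; S2-0->S2; S2-1->S2; S3-0->S4; S3-1->S4; S4-0->S5; S4-1->S5; S5-0->S6; S5-1->S6; S6-0->S7; S6-1->S7; S7-0->S3; S7-1->S3

Run two small machines in parallel and take their product. One (4 states) tracks whether the input so far still matches the prefix `01`; the other (5 states) tracks the input length modulo 5. Each combined state is a pair, one component from each; accept when both components accept. After merging equivalent states the machine shrinks.
        0   1  
>  S0   S1  S2 
   S1   S2  S3 
   S2   S2  S2 
 * S3   S4  S4 
   S4   S5  S5 
   S5   S6  S6 
   S6   S7  S7 
   S7   S3  S3 
(> = start, * = accepting)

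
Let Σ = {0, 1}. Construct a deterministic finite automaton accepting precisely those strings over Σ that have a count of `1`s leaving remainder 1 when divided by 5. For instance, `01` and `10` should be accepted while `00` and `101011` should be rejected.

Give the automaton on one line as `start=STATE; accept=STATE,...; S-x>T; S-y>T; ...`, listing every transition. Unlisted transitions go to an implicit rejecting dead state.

Keep the running count of `1`s modulo 5: each `1` advances along the cycle s0 → s1 → s2 → s3 → s4 → s0 while other symbols loop. Accept at s1.
With 5 states:
        0   1  
>  s0   s0  s1 
 * s1   s1  s2 
   s2   s2  s3 
   s3   s3  s4 
   s4   s4  s0 
(> = start, * = accepting)

start=s0; accept=s1; s0-0>s0; s0-1>s1; s1-0>s1; s1-1>s2; s2-0>s2; s2-1>s3; s3-0>s3; s3-1>s4; s4-0>s4; s4-1>s0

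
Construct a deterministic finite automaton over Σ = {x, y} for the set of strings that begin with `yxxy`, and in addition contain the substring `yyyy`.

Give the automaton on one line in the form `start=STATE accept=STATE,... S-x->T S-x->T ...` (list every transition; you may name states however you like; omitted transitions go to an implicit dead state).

Build one automaton per condition and run them in lockstep. One (6 states) tracks whether the input so far still matches the prefix `yxxy`; the other (5 states) tracks whether and how much of `yyyy` has been seen. Each combined state is a pair, one component from each; accept when both components accept.
With 14 states:
          x    y  
>  q0     q1   q2 
   q1     q1   q3 
   q2     q4   q5 
   q3     q1   q5 
   q4     q6   q3 
   q5     q1   q7 
   q6     q1   q8 
   q7     q1   q9 
   q8    q10  q11 
   q9     q9   q9 
   q10   q10   q8 
   q11   q10  q12 
   q12   q10  q13 
 * q13   q13  q13 
(> = start, * = accepting)

start=q0 accept=q13 q0-x->q1 q0-y->q2 q1-x->q1 q1-y->q3 q2-x->q4 q2-y->q5 q3-x->q1 q3-y->q5 q4-x->q6 q4-y->q3 q5-x->q1 q5-y->q7 q6-x->q1 q6-y->q8 q7-x->q1 q7-y->q9 q8-x->q10 q8-y->q11 q9-x->q9 q9-y->q9 q10-x->q10 q10-y->q8 q11-x->q10 q11-y->q12 q12-x->q10 q12-y->q13 q13-x->q13 q13-y->q13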